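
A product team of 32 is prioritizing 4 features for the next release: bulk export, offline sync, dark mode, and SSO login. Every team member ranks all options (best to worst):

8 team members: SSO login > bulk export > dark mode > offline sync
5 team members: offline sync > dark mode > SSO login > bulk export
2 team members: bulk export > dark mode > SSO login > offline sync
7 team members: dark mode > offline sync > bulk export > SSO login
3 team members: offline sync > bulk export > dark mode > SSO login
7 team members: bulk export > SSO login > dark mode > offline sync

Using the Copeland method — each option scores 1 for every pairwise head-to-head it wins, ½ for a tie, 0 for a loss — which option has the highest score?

bulk export

bulk export: beats offline sync, dark mode, and SSO login → score 3.
offline sync: loses to bulk export, dark mode, and SSO login → score 0.
dark mode: beats offline sync and SSO login; loses to bulk export → score 2.
SSO login: beats offline sync; loses to bulk export and dark mode → score 1.
bulk export has the best pairwise record.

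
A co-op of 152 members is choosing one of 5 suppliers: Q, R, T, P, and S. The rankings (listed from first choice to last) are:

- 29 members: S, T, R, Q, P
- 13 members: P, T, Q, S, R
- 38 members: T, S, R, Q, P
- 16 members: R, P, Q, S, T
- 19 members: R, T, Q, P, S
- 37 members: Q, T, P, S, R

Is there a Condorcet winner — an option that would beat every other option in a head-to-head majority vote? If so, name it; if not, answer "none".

T vs Q: 99–53 for T.
T vs R: 117–35 for T.
T vs P: 123–29 for T.
T vs S: 107–45 for T.
T beats every other option head-to-head.

T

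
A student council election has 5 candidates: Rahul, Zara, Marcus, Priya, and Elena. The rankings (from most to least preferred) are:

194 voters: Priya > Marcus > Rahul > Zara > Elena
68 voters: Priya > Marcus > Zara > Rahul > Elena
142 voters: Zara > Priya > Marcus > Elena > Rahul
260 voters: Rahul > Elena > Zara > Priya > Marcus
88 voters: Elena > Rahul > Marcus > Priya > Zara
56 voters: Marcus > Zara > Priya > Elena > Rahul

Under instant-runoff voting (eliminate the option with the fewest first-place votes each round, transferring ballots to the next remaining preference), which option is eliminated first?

Marcus

Round 1: Rahul 260, Zara 142, Marcus 56, Priya 262, Elena 88. Eliminate Marcus.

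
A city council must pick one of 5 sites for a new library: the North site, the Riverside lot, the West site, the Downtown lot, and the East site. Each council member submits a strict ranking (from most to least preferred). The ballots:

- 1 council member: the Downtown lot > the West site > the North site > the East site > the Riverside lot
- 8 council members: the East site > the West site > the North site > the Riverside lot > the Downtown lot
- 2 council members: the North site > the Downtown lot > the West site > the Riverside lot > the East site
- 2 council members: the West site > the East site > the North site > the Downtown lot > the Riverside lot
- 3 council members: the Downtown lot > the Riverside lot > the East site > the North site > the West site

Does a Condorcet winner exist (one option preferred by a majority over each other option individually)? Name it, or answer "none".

the East site vs the North site: 13–3 for the East site.
the East site vs the Riverside lot: 11–5 for the East site.
the East site vs the West site: 11–5 for the East site.
the East site vs the Downtown lot: 10–6 for the East site.
the East site beats every other option head-to-head.

the East site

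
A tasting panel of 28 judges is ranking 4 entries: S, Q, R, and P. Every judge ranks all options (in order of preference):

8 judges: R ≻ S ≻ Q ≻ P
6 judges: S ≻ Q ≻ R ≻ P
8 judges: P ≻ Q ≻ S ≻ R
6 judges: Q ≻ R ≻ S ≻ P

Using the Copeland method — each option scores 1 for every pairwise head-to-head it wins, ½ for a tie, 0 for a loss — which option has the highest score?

S: beats P; ties Q and R → score 2.
Q: beats R and P; ties S → score 2.5.
R: beats P; ties S; loses to Q → score 1.5.
P: loses to S, Q, and R → score 0.
Q has the best pairwise record.

Q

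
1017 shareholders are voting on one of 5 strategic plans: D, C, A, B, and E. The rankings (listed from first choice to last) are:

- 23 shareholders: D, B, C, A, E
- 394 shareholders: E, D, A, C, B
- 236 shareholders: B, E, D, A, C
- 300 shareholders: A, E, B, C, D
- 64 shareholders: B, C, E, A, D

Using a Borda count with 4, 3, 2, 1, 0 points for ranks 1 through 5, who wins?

D: 23·4 + 394·3 + 236·2 + 300·0 + 64·0 = 1746
C: 23·2 + 394·1 + 236·0 + 300·1 + 64·3 = 932
A: 23·1 + 394·2 + 236·1 + 300·4 + 64·1 = 2311
B: 23·3 + 394·0 + 236·4 + 300·2 + 64·4 = 1869
E: 23·0 + 394·4 + 236·3 + 300·3 + 64·2 = 3312
E has the highest Borda score (3312).

E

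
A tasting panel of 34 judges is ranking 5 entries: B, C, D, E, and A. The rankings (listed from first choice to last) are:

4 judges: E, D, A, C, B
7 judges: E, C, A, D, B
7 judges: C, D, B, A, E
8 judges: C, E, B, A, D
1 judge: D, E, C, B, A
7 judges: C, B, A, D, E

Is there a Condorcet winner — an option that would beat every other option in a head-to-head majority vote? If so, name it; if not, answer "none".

C vs B: 34–0 for C.
C vs D: 29–5 for C.
C vs E: 22–12 for C.
C vs A: 30–4 for C.
C beats every other option head-to-head.

C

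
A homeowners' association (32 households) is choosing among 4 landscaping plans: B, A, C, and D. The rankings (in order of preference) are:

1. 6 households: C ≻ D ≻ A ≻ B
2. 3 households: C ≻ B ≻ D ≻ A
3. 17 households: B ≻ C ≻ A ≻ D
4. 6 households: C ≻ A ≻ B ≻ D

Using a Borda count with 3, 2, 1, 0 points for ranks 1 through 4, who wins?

B: 6·0 + 3·2 + 17·3 + 6·1 = 63
A: 6·1 + 3·0 + 17·1 + 6·2 = 35
C: 6·3 + 3·3 + 17·2 + 6·3 = 79
D: 6·2 + 3·1 + 17·0 + 6·0 = 15
C has the highest Borda score (79).

C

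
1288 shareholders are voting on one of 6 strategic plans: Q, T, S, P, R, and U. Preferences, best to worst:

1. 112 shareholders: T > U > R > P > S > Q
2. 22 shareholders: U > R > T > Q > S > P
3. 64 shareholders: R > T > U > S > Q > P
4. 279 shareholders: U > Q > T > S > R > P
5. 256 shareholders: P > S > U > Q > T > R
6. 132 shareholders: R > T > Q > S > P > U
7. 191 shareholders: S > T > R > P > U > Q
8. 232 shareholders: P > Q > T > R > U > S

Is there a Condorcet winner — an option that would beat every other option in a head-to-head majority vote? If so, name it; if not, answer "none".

none

Checking pairwise contests:
P beats Q 791–497.
Q beats T 767–521.
Q beats S 665–623.
T beats P 800–488.
Q beats R 767–521.
T beats U 731–557.
Every option loses at least one head-to-head, so there is no Condorcet winner.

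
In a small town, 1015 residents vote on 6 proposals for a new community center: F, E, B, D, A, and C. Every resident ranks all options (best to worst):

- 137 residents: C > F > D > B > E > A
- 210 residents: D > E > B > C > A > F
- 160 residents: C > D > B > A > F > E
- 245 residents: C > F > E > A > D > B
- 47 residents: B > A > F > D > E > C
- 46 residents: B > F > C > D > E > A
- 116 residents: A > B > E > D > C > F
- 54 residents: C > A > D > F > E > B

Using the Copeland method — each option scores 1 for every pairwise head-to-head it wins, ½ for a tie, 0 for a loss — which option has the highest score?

C

F: beats E; loses to B, D, A, and C → score 1.
E: beats B and A; loses to F, D, and C → score 2.
B: beats F and A; loses to E, D, and C → score 2.
D: beats F, E, B, and A; loses to C → score 4.
A: beats F; loses to E, B, D, and C → score 1.
C: beats F, E, B, D, and A → score 5.
C has the best pairwise record.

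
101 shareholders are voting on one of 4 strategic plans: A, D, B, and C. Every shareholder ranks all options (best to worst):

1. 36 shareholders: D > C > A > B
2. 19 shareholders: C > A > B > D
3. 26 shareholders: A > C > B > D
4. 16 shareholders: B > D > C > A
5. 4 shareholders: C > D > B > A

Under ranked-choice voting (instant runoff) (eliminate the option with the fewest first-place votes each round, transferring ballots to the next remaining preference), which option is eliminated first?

Round 1: A 26, D 36, B 16, C 23. Eliminate B.

B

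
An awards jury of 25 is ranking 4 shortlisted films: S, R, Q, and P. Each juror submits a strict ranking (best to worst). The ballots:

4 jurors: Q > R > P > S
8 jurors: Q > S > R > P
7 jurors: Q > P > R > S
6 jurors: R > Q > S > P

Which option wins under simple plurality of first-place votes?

First-place votes: S 0, R 6, Q 19, P 0.
Q has the most first-place votes.

Q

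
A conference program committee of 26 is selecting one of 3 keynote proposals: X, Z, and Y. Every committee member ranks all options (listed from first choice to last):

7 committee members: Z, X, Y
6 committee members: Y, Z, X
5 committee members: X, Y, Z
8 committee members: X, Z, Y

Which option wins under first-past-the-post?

X

First-place votes: X 13, Z 7, Y 6.
X has the most first-place votes.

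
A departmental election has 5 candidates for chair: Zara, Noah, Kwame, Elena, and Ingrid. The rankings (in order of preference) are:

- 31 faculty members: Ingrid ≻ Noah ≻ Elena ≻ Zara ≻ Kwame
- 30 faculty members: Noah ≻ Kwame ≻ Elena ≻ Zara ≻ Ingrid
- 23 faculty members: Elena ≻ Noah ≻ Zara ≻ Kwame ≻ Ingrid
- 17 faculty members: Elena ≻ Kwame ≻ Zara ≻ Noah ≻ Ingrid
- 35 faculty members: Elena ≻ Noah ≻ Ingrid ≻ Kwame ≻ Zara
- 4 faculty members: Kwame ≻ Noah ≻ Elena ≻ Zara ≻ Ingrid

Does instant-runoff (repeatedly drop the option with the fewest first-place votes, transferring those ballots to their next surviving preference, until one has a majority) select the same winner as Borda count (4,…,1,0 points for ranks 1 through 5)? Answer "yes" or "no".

Instant-runoff — R1 Zara 0, Noah 30, Kwame 4, Elena 75, Ingrid 31 (Elena winner). Winner: Elena.
Borda — scores: Zara 145, Noah 416, Kwame 215, Elena 430, Ingrid 194. Winner: Elena.
The two methods agree.

yes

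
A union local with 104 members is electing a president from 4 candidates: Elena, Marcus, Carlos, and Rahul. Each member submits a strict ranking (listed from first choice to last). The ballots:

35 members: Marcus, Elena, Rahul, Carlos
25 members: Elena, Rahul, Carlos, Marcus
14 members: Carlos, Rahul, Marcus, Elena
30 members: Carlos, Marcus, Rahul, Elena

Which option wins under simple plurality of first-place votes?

Carlos

First-place votes: Elena 25, Marcus 35, Carlos 44, Rahul 0.
Carlos has the most first-place votes.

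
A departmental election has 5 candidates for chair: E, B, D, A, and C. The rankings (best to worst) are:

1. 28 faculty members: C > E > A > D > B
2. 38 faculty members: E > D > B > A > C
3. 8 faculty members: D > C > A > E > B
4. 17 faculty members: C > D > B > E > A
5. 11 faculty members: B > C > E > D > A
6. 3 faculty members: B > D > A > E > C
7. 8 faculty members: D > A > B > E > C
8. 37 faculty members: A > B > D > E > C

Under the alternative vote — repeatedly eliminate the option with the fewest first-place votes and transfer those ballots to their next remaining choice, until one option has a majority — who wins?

Round 1: E 38, B 14, D 16, A 37, C 45. Eliminate B.
Round 2: E 38, D 19, A 37, C 56. Eliminate D.
Round 3: E 38, A 48, C 64. Eliminate E.
Round 4: A 86, C 64. A has a majority.

A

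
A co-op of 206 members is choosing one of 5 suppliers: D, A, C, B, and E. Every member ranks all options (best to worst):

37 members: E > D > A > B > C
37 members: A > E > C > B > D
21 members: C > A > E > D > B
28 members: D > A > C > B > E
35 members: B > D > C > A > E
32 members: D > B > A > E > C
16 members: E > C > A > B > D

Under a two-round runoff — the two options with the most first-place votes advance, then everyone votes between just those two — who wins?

Round 1 first-place votes: D 60, A 37, C 21, B 35, E 53.
D and E advance.
Runoff: D is preferred to E by 95 voters; E by 111.
E wins the runoff.

E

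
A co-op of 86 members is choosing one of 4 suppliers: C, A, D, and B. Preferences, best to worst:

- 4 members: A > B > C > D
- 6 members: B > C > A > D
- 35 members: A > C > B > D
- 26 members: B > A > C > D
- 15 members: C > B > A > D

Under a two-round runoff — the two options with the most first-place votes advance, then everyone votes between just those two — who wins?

Round 1 first-place votes: C 15, A 39, D 0, B 32.
A and B advance.
Runoff: A is preferred to B by 39 voters; B by 47.
B wins the runoff.

B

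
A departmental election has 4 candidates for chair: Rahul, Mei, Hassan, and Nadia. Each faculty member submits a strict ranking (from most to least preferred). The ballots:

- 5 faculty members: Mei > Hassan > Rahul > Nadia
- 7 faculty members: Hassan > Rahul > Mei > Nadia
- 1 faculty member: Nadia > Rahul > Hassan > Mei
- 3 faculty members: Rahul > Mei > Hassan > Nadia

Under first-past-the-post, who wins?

Hassan

First-place votes: Rahul 3, Mei 5, Hassan 7, Nadia 1.
Hassan has the most first-place votes.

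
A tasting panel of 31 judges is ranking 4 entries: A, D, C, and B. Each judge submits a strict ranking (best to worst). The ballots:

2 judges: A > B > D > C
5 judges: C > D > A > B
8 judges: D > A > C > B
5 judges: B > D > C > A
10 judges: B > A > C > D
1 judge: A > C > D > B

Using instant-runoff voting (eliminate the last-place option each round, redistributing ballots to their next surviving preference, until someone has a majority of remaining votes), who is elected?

Round 1: A 3, D 8, C 5, B 15. Eliminate A.
Round 2: D 8, C 6, B 17. B has a majority.

B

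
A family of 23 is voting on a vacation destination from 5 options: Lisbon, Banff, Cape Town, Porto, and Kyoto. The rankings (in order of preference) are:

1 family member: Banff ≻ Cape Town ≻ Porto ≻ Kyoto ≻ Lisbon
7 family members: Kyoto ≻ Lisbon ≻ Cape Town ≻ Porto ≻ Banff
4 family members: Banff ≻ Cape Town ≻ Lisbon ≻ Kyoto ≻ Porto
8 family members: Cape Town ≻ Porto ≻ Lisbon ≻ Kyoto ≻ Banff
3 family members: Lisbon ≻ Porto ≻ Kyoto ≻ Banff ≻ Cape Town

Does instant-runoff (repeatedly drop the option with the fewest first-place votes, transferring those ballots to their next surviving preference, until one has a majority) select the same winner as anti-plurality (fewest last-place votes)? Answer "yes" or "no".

Instant-runoff — R1 Lisbon 3, Banff 5, Cape Town 8, Porto 0, Kyoto 7 (Porto out); R2 Lisbon 3, Banff 5, Cape Town 8, Kyoto 7 (Lisbon out); R3 Banff 5, Cape Town 8, Kyoto 10 (Banff out); R4 Cape Town 13, Kyoto 10 (Cape Town winner). Winner: Cape Town.
Anti-plurality — last-place votes: Lisbon 1, Banff 15, Cape Town 3, Porto 4, Kyoto 0. Winner: Kyoto.
The two methods disagree.

no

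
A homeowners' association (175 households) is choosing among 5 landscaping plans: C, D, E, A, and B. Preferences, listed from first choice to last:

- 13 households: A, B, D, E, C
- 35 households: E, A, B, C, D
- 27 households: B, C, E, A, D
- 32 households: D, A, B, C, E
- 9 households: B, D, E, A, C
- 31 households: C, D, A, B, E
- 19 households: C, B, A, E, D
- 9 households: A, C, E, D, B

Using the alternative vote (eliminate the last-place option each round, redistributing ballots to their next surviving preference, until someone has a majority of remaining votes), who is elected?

B

Round 1: C 50, D 32, E 35, A 22, B 36. Eliminate A.
Round 2: C 59, D 32, E 35, B 49. Eliminate D.
Round 3: C 59, E 35, B 81. Eliminate E.
Round 4: C 59, B 116. B has a majority.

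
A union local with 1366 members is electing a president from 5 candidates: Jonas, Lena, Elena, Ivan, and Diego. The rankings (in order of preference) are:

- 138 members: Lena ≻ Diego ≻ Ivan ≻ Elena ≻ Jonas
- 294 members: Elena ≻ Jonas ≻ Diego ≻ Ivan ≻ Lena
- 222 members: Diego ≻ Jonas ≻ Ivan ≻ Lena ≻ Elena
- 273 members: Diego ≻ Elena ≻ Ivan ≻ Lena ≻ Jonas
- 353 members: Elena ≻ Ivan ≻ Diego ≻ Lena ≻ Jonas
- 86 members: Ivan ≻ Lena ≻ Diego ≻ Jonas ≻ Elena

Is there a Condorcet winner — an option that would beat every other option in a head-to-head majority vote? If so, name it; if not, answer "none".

Diego

Diego vs Jonas: 1072–294 for Diego.
Diego vs Lena: 1142–224 for Diego.
Diego vs Elena: 719–647 for Diego.
Diego vs Ivan: 927–439 for Diego.
Diego beats every other option head-to-head.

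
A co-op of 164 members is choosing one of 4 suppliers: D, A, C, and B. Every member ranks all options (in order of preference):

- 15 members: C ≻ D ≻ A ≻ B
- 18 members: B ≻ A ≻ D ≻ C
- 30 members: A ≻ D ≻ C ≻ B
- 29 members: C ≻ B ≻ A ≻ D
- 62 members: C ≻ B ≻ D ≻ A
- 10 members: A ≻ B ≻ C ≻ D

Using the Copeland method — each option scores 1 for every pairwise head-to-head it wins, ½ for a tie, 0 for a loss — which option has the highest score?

D: loses to A, C, and B → score 0.
A: beats D; loses to C and B → score 1.
C: beats D, A, and B → score 3.
B: beats D and A; loses to C → score 2.
C has the best pairwise record.

C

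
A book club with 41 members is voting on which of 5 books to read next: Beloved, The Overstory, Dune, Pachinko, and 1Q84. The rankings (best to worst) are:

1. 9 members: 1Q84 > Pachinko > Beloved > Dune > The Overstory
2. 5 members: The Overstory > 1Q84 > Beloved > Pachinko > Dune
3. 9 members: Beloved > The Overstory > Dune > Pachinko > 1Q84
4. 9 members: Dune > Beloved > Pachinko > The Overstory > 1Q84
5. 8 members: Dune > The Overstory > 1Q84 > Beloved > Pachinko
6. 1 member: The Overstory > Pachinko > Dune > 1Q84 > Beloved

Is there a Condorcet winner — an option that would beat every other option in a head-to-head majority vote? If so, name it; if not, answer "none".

Checking pairwise contests:
1Q84 beats Beloved 23–18.
Beloved beats The Overstory 27–14.
Beloved beats Dune 23–18.
Beloved beats Pachinko 31–10.
The Overstory beats 1Q84 32–9.
Every option loses at least one head-to-head, so there is no Condorcet winner.

none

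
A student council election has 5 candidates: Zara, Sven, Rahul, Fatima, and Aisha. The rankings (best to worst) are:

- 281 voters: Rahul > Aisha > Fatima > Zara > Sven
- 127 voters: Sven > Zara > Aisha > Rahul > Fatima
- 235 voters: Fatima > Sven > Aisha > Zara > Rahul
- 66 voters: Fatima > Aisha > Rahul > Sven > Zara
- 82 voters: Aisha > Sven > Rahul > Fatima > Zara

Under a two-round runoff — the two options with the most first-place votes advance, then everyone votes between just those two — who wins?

Rahul

Round 1 first-place votes: Zara 0, Sven 127, Rahul 281, Fatima 301, Aisha 82.
Fatima and Rahul advance.
Runoff: Fatima is preferred to Rahul by 301 voters; Rahul by 490.
Rahul wins the runoff.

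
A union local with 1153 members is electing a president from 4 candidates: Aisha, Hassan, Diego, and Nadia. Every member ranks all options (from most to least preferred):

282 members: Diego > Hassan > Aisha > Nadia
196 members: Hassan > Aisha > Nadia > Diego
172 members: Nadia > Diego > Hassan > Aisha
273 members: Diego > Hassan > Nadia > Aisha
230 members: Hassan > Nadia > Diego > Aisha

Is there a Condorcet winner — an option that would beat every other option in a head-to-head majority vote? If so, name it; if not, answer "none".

none

Checking pairwise contests:
Hassan beats Aisha 1153–0.
Diego beats Hassan 727–426.
Nadia beats Diego 598–555.
Hassan beats Nadia 981–172.
Every option loses at least one head-to-head, so there is no Condorcet winner.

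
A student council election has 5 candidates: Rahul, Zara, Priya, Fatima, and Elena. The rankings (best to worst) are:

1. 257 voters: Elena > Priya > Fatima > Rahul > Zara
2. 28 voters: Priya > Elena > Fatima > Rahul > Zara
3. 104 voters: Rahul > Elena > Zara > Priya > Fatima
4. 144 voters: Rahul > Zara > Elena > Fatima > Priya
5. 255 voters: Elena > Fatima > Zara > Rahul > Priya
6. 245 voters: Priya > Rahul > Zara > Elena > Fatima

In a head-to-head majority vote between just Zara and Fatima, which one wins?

Voters preferring Zara to Fatima: 493; preferring Fatima to Zara: 540.
Fatima wins the head-to-head.

Fatima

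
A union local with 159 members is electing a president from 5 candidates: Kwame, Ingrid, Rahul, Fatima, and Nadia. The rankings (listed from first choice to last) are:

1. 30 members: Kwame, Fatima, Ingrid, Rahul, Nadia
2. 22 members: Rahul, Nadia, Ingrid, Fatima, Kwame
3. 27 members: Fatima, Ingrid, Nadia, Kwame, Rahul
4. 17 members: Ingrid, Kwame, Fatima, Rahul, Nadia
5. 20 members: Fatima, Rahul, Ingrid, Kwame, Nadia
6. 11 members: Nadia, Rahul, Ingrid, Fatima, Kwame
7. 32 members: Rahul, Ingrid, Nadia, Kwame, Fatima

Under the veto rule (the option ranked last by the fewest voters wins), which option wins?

Last-place votes: Kwame 33, Ingrid 0, Rahul 27, Fatima 32, Nadia 67.
Ingrid is ranked last by the fewest voters, so Ingrid wins.

Ingrid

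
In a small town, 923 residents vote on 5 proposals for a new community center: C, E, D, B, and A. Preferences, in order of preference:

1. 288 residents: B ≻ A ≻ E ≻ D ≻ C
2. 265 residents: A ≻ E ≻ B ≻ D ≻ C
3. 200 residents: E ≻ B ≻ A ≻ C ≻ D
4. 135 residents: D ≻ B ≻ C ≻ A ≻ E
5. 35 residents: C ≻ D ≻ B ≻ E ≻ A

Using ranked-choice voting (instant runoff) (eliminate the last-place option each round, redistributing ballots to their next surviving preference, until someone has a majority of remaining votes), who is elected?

Round 1: C 35, E 200, D 135, B 288, A 265. Eliminate C.
Round 2: E 200, D 170, B 288, A 265. Eliminate D.
Round 3: E 200, B 458, A 265. Eliminate E.
Round 4: B 658, A 265. B has a majority.

B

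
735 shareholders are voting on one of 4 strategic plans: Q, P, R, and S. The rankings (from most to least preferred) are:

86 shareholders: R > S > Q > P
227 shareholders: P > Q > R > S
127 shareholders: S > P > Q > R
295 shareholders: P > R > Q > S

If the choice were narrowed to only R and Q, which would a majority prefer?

Voters preferring R to Q: 381; preferring Q to R: 354.
R wins the head-to-head.

R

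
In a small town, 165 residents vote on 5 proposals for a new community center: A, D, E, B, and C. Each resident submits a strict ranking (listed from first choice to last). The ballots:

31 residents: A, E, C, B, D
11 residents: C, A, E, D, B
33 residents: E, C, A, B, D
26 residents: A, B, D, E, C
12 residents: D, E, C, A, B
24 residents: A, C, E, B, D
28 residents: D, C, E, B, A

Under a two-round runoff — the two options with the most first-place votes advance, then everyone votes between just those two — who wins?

Round 1 first-place votes: A 81, D 40, E 33, B 0, C 11.
A and D advance.
Runoff: A is preferred to D by 125 voters; D by 40.
A wins the runoff.

A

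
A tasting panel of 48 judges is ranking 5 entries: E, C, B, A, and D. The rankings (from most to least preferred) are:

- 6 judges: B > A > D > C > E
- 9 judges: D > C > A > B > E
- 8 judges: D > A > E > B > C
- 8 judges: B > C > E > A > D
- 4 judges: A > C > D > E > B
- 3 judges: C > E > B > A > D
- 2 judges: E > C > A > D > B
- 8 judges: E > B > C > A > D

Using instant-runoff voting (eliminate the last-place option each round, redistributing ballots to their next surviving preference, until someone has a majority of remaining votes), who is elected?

Round 1: E 10, C 3, B 14, A 4, D 17. Eliminate C.
Round 2: E 13, B 14, A 4, D 17. Eliminate A.
Round 3: E 13, B 14, D 21. Eliminate E.
Round 4: B 25, D 23. B has a majority.

B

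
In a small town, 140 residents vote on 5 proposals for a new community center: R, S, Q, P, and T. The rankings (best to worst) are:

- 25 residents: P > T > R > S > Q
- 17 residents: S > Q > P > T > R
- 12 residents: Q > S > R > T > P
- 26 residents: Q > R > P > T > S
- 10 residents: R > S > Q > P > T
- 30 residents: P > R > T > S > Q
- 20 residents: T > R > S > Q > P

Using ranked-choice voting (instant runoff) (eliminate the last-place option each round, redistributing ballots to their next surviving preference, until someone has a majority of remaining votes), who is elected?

P

Round 1: R 10, S 17, Q 38, P 55, T 20. Eliminate R.
Round 2: S 27, Q 38, P 55, T 20. Eliminate T.
Round 3: S 47, Q 38, P 55. Eliminate Q.
Round 4: S 59, P 81. P has a majority.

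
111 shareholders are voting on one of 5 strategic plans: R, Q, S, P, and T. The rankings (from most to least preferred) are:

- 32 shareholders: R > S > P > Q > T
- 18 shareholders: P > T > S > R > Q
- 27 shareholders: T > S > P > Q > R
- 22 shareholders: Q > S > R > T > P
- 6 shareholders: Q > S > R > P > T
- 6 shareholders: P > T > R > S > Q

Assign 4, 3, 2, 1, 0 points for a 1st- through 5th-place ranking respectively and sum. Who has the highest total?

S

R: 32·4 + 18·1 + 27·0 + 22·2 + 6·2 + 6·2 = 214
Q: 32·1 + 18·0 + 27·1 + 22·4 + 6·4 + 6·0 = 171
S: 32·3 + 18·2 + 27·3 + 22·3 + 6·3 + 6·1 = 303
P: 32·2 + 18·4 + 27·2 + 22·0 + 6·1 + 6·4 = 220
T: 32·0 + 18·3 + 27·4 + 22·1 + 6·0 + 6·3 = 202
S has the highest Borda score (303).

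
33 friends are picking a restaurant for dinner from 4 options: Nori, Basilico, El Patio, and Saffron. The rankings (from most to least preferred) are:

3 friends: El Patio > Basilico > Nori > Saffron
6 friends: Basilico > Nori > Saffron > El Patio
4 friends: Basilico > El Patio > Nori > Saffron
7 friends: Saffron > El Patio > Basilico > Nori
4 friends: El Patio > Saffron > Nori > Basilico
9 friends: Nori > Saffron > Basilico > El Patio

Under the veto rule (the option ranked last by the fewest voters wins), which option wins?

Last-place votes: Nori 7, Basilico 4, El Patio 15, Saffron 7.
Basilico is ranked last by the fewest voters, so Basilico wins.

Basilico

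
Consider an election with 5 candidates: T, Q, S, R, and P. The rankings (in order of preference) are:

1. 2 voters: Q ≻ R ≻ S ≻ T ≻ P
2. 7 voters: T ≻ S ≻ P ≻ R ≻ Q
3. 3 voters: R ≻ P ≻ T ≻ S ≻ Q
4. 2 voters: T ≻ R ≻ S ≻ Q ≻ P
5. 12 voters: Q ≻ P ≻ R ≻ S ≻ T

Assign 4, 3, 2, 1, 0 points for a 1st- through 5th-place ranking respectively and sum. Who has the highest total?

T: 2·1 + 7·4 + 3·2 + 2·4 + 12·0 = 44
Q: 2·4 + 7·0 + 3·0 + 2·1 + 12·4 = 58
S: 2·2 + 7·3 + 3·1 + 2·2 + 12·1 = 44
R: 2·3 + 7·1 + 3·4 + 2·3 + 12·2 = 55
P: 2·0 + 7·2 + 3·3 + 2·0 + 12·3 = 59
P has the highest Borda score (59).

P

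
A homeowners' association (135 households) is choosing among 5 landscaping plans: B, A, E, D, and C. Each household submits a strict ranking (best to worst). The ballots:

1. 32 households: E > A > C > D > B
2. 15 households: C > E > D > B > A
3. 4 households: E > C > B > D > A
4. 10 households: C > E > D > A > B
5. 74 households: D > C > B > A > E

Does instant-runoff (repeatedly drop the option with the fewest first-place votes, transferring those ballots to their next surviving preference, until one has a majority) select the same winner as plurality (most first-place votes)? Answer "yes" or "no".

yes

Instant-runoff — R1 B 0, A 0, E 36, D 74, C 25 (D winner). Winner: D.
Plurality — first-place votes: B 0, A 0, E 36, D 74, C 25. Winner: D.
The two methods agree.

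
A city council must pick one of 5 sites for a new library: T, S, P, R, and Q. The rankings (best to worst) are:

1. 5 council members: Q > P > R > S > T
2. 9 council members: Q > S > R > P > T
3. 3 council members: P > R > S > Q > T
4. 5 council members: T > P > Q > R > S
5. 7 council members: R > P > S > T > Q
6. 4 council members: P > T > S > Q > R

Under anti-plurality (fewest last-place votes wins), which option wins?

Last-place votes: T 17, S 5, P 0, R 4, Q 7.
P is ranked last by the fewest voters, so P wins.

P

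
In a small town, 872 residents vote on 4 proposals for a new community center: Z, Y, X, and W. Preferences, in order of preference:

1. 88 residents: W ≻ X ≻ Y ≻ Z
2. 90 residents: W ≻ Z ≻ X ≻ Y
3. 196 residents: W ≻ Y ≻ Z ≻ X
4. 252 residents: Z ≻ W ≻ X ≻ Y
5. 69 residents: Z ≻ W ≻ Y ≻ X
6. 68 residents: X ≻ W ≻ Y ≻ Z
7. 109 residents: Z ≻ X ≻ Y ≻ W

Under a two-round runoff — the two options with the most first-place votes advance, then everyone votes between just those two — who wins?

Round 1 first-place votes: Z 430, Y 0, X 68, W 374.
Z and W advance.
Runoff: Z is preferred to W by 430 voters; W by 442.
W wins the runoff.

W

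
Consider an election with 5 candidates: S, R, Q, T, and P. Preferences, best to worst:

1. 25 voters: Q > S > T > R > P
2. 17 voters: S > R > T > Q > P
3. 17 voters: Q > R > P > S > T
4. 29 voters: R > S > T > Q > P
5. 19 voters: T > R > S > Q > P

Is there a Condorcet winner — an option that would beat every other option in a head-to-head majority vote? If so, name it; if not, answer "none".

R vs S: 65–42 for R.
R vs Q: 65–42 for R.
R vs T: 63–44 for R.
R vs P: 107–0 for R.
R beats every other option head-to-head.

R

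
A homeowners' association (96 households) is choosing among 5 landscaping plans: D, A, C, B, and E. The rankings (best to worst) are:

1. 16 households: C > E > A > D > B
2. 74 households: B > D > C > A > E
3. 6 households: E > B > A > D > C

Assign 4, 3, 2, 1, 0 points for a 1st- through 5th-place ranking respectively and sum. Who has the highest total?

B

D: 16·1 + 74·3 + 6·1 = 244
A: 16·2 + 74·1 + 6·2 = 118
C: 16·4 + 74·2 + 6·0 = 212
B: 16·0 + 74·4 + 6·3 = 314
E: 16·3 + 74·0 + 6·4 = 72
B has the highest Borda score (314).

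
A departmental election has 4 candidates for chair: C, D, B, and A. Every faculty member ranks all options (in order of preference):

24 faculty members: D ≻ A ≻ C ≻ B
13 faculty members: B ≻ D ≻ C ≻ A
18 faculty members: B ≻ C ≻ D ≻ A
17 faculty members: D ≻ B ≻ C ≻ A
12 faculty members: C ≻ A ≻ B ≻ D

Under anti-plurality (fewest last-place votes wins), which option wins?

C

Last-place votes: C 0, D 12, B 24, A 48.
C is ranked last by the fewest voters, so C wins.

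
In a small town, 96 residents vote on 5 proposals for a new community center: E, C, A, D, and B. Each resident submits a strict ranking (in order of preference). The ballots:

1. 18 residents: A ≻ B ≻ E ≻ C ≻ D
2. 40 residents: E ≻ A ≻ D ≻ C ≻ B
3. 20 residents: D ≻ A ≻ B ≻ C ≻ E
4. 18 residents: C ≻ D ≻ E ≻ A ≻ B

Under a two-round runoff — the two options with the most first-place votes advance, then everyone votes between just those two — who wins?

Round 1 first-place votes: E 40, C 18, A 18, D 20, B 0.
E and D advance.
Runoff: E is preferred to D by 58 voters; D by 38.
E wins the runoff.

E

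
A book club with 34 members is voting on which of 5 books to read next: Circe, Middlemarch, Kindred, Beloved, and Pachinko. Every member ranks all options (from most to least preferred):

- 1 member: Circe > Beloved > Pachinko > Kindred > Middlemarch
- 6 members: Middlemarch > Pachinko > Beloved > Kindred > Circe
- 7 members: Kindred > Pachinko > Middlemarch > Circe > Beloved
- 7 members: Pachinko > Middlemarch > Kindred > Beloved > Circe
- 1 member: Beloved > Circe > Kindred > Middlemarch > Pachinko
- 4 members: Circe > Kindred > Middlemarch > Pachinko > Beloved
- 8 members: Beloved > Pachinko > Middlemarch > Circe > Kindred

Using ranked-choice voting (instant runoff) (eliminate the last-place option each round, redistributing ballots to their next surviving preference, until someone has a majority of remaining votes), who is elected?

Pachinko

Round 1: Circe 5, Middlemarch 6, Kindred 7, Beloved 9, Pachinko 7. Eliminate Circe.
Round 2: Middlemarch 6, Kindred 11, Beloved 10, Pachinko 7. Eliminate Middlemarch.
Round 3: Kindred 11, Beloved 10, Pachinko 13. Eliminate Beloved.
Round 4: Kindred 12, Pachinko 22. Pachinko has a majority.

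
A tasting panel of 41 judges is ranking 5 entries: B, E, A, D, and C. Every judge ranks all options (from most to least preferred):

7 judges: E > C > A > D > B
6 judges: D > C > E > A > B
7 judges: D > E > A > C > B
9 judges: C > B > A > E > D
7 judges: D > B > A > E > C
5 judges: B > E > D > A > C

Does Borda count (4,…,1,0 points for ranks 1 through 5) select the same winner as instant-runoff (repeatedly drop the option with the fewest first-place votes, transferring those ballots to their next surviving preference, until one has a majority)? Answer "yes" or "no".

Borda — scores: B 68, E 92, A 71, D 97, C 82. Winner: D.
Instant-runoff — R1 B 5, E 7, A 0, D 20, C 9 (A out); R2 B 5, E 7, D 20, C 9 (B out); R3 E 12, D 20, C 9 (C out); R4 E 21, D 20 (E winner). Winner: E.
The two methods disagree.

no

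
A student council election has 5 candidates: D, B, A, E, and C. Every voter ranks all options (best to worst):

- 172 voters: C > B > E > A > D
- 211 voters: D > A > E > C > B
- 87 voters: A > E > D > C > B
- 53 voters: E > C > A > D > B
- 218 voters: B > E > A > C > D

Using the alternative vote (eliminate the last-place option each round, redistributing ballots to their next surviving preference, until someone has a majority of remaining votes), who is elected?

Round 1: D 211, B 218, A 87, E 53, C 172. Eliminate E.
Round 2: D 211, B 218, A 87, C 225. Eliminate A.
Round 3: D 298, B 218, C 225. Eliminate B.
Round 4: D 298, C 443. C has a majority.

C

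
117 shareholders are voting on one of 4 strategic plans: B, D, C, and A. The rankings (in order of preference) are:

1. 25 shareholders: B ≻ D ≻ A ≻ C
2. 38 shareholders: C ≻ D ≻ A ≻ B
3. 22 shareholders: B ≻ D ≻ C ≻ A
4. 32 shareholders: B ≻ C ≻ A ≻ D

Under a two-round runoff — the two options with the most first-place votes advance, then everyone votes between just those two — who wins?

Round 1 first-place votes: B 79, D 0, C 38, A 0.
B and C advance.
Runoff: B is preferred to C by 79 voters; C by 38.
B wins the runoff.

B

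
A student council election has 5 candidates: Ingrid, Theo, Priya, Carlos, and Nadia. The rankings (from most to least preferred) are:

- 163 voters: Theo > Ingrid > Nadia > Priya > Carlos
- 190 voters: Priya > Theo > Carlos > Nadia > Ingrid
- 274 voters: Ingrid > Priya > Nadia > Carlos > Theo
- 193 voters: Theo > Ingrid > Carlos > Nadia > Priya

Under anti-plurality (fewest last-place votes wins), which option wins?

Last-place votes: Ingrid 190, Theo 274, Priya 193, Carlos 163, Nadia 0.
Nadia is ranked last by the fewest voters, so Nadia wins.

Nadia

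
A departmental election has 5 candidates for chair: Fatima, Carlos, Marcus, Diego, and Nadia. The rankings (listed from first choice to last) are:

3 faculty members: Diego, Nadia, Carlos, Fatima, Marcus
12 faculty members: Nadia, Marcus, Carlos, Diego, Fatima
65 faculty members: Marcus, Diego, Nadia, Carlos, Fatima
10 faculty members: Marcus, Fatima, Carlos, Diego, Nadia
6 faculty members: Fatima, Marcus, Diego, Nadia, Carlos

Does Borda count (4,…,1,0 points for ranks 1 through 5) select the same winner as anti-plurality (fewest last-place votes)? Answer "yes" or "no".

no

Borda — scores: Fatima 57, Carlos 115, Marcus 354, Diego 241, Nadia 193. Winner: Marcus.
Anti-plurality — last-place votes: Fatima 77, Carlos 6, Marcus 3, Diego 0, Nadia 10. Winner: Diego.
The two methods disagree.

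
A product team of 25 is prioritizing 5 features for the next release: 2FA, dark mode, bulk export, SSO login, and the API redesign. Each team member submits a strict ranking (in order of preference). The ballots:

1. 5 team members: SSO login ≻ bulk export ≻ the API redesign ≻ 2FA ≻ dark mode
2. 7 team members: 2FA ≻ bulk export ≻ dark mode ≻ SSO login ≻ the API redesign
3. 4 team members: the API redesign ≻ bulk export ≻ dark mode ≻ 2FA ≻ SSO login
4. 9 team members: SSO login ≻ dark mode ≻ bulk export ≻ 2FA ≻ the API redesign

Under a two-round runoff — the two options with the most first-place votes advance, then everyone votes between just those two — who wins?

SSO login

Round 1 first-place votes: 2FA 7, dark mode 0, bulk export 0, SSO login 14, the API redesign 4.
SSO login and 2FA advance.
Runoff: SSO login is preferred to 2FA by 14 voters; 2FA by 11.
SSO login wins the runoff.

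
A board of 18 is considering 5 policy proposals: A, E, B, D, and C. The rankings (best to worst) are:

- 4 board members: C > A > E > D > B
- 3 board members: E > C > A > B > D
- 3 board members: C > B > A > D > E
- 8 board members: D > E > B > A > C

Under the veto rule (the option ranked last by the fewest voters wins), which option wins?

A

Last-place votes: A 0, E 3, B 4, D 3, C 8.
A is ranked last by the fewest voters, so A wins.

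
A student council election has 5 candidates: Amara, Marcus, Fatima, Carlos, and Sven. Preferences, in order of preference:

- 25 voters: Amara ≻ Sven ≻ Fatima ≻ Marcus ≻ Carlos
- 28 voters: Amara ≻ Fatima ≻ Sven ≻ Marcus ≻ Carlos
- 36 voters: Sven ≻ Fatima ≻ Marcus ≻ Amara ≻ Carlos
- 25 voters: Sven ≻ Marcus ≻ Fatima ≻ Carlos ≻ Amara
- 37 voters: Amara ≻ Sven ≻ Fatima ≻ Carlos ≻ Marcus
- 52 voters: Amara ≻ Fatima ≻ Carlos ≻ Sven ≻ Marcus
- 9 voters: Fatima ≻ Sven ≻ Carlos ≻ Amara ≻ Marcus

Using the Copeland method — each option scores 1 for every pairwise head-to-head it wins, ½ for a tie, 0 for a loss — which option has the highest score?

Amara: beats Marcus, Fatima, Carlos, and Sven → score 4.
Marcus: beats Carlos; loses to Amara, Fatima, and Sven → score 1.
Fatima: beats Marcus and Carlos; loses to Amara and Sven → score 2.
Carlos: loses to Amara, Marcus, Fatima, and Sven → score 0.
Sven: beats Marcus, Fatima, and Carlos; loses to Amara → score 3.
Amara has the best pairwise record.

Amara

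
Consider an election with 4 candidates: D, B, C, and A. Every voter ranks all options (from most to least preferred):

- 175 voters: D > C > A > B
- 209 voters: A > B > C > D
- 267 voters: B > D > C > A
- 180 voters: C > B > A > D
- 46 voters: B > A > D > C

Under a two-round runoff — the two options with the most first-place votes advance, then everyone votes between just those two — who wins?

B

Round 1 first-place votes: D 175, B 313, C 180, A 209.
B and A advance.
Runoff: B is preferred to A by 493 voters; A by 384.
B wins the runoff.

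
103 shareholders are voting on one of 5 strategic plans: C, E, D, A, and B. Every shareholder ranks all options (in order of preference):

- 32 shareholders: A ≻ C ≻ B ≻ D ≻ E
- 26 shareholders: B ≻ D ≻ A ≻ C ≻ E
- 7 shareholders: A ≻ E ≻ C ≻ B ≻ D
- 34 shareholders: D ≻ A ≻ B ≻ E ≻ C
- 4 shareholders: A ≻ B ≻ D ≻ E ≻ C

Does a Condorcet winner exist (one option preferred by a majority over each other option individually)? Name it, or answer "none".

none

Checking pairwise contests:
D beats C 64–39.
C beats E 58–45.
B beats D 69–34.
D beats A 60–43.
A beats B 77–26.
Every option loses at least one head-to-head, so there is no Condorcet winner.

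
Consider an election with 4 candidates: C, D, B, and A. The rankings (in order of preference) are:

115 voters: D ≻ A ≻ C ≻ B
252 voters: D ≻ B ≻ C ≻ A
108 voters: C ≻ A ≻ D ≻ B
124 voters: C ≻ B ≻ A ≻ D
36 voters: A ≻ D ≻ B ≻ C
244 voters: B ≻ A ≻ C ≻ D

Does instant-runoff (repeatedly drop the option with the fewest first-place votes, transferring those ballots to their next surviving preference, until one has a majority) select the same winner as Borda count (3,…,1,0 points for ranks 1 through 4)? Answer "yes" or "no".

Instant-runoff — R1 C 232, D 367, B 244, A 36 (A out); R2 C 232, D 403, B 244 (C out); R3 D 511, B 368 (D winner). Winner: D.
Borda — scores: C 1307, D 1281, B 1520, A 1166. Winner: B.
The two methods disagree.

no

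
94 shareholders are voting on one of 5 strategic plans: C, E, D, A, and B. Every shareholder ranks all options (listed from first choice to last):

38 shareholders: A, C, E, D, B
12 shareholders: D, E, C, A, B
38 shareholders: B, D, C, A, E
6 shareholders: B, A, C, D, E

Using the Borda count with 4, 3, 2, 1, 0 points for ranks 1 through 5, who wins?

C: 38·3 + 12·2 + 38·2 + 6·2 = 226
E: 38·2 + 12·3 + 38·0 + 6·0 = 112
D: 38·1 + 12·4 + 38·3 + 6·1 = 206
A: 38·4 + 12·1 + 38·1 + 6·3 = 220
B: 38·0 + 12·0 + 38·4 + 6·4 = 176
C has the highest Borda score (226).

C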